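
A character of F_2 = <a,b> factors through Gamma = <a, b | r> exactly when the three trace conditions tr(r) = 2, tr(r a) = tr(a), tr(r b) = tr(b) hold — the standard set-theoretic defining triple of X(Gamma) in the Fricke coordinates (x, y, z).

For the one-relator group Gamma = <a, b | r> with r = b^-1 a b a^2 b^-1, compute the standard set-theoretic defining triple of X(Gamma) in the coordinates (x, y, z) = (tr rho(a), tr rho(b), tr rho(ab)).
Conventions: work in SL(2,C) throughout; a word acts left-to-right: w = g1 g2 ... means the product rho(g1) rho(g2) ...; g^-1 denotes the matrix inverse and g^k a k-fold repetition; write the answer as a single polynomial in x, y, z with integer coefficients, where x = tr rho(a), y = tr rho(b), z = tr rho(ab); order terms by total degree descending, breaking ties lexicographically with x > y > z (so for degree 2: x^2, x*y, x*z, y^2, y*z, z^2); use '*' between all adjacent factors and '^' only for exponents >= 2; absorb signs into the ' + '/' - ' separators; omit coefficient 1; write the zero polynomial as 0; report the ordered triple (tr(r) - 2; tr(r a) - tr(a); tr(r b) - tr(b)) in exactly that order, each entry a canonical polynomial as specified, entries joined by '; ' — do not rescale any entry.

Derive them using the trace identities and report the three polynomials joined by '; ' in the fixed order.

x^2*y^2*z - x*y^3 - x*y*z^2 - x^2*z + 2*x*y + z - 2; x^3*y^2*z - x^2*y^3 - 2*x^2*y*z^2 + x*y^2*z + x*z^3 + x^2*y - 2*x*z - x + y; x^2*y*z - x*y^2 - x*z^2 + x - y

trace(a b a) = trace(a) trace(b a) - trace(b)   [square of a] = x*z - y
reduce: trace(a b a^2) = trace(a) trace(a b a) - trace(a b)   [square of a] = x^2*z - x*y - z
trace(b a b a) = trace(a b) trace(a b) - trace(1)   [split at a repeated a] = z^2 - 2
reduce: trace(b a b) = trace(b) trace(a b) - trace(a)   [square of b] = y*z - x
trace(a b a^2 b) = trace(a) trace(b a b a) - trace(b a b)   [square of a] = x*z^2 - y*z - x
so trace(a b a^2 b^-1) = trace(a b a^2) trace(b) - trace(a b a^2 b)   [inverse elimination on b] = x^2*y*z - x*y^2 - x*z^2 + x
reduce: trace(b^-1 a b a^2 b^-1) = trace(a b a^2 b^-1) trace(b) - trace(a b a^2)   [inverse elimination on b] = x^2*y^2*z - x*y^3 - x*y*z^2 - x^2*z + 2*x*y + z
reduce: trace(a b a^3) = trace(a) trace(b a^3) - trace(b a^2) = x^3*z - x^2*y - 2*x*z + y
reduce: trace(a b a^3 b) = trace(a) trace(a b a b a) - trace(a b a b) = x^2*z^2 - x*y*z - x^2 - z^2 + 2
trace(a b^-1 a b a^2) = trace(a b a^3) trace(b) - trace(a b a^3 b) = x^3*y*z - x^2*y^2 - x^2*z^2 - x*y*z + x^2 + y^2 + z^2 - 2
trace(a^2) = trace(a) trace(a) - trace(1) = x^2 - 2
reduce: trace(b a^2 b) = trace(b) trace(a^2 b) - trace(a^2) = x*y*z - x^2 - y^2 + 2
reduce: trace(a b a^2 b a) = trace(a) trace(b a^2 b a) - trace(b a^2 b) = x^2*z^2 - 2*x*y*z + y^2 - 2
reduce: trace(b a b a b a) = trace(b a) trace(b a b a) - trace(b^-1 a^-1)   [split at repeated b] = z^3 - 3*z
so trace(b a b a b) = trace(b) trace(a b a b) - trace(a b a) = y*z^2 - x*z - y
trace(a b a^2 b a b) = trace(a) trace(b a b a b a) - trace(b a b a b) = x*z^3 - y*z^2 - 2*x*z + y
trace(a b^-1 a b a^2 b) = trace(a b a^2 b a) trace(b) - trace(a b a^2 b a b) = x^2*y*z^2 - 2*x*y^2*z - x*z^3 + y^3 + y*z^2 + 2*x*z - 3*y
so trace(b^-1 a b a^2 b^-1 a) = trace(a b^-1 a b a^2) trace(b) - trace(a b^-1 a b a^2 b) = x^3*y^2*z - x^2*y^3 - 2*x^2*y*z^2 + x*y^2*z + x*z^3 + x^2*y - 2*x*z + y
assemble the triple (trace(r) - 2; trace(r a) - x; trace(r b) - y)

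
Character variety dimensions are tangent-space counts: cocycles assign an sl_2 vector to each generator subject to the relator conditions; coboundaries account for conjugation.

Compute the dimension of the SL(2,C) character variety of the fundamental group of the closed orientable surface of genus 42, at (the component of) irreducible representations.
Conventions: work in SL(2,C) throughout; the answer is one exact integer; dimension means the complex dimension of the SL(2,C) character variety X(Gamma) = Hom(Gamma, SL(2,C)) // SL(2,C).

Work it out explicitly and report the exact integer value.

The genus-42 surface group: 2g = 84 generators, one relator prod [a_i, b_i].
Unconstrained cocycle data is one sl_2 vector per generator (252 dimensions), cut by the relator condition d_2(z) = 0.
At an irreducible rho, H^2 = coker(d_2) vanishes (Poincare duality: H^2 is dual to H^0 = invariants = 0), so d_2 is surjective onto sl_2 and dim Z^1 = 252 - 3 = 249.
Coboundaries contribute dim B^1 = 3 (injective at irreducible rho).
dim X = dim H^1 = 249 - 3 = 246.

246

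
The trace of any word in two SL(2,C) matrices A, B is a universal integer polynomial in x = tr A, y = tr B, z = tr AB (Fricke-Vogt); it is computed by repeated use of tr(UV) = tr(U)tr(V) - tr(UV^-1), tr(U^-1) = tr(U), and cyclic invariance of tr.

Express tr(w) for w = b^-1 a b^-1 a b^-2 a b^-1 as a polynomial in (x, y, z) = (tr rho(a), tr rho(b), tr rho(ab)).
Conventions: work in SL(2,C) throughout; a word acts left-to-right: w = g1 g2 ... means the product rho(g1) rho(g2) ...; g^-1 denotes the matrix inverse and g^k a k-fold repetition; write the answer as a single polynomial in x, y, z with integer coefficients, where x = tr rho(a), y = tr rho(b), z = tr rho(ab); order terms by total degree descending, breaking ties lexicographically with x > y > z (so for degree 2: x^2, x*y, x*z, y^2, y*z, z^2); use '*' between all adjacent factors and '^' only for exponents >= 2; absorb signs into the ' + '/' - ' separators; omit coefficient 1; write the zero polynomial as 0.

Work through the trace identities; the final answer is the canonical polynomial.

x^3*y^5 - 3*x^2*y^4*z - 2*x^3*y^3 + 3*x*y^3*z^2 + 4*x^2*y^2*z - y^2*z^3 + x^3*y - x*y^3 - 2*x*y*z^2 - x^2*z + y^2*z + z

trace(a^2) = trace(a) * trace(a) - trace(1)  (reduce the a square) = x^2 - 2
apply: trace(a^3) = trace(a) * trace(a^2) - trace(a)  (reduce the a square) = x^3 - 3*x
trace(b a^2) = trace(a) * trace(b a) - trace(b)  (reduce the a square) = x*z - y
trace(a^3 b) = trace(a) * trace(b a^2) - trace(b a)  (reduce the a square) = x^2*z - x*y - z
trace(a^2 b^-1 a) = trace(a^3) * trace(b) - trace(a^3 b)  (eliminate b^-1) = x^3*y - x^2*z - 2*x*y + z
apply: trace(b a b a) = trace(a b) * trace(a b) - trace(1)  (split on a) = z^2 - 2
trace(b a b) = trace(b) * trace(a b) - trace(a)  (reduce the b square) = y*z - x
use: trace(a b a^2 b) = trace(a) * trace(b a b a) - trace(b a b)  (reduce the a square) = x*z^2 - y*z - x
use: trace(a^2 b^-1 a b) = trace(a b a^2) * trace(b) - trace(a b a^2 b)  (eliminate b^-1) = x^2*y*z - x*y^2 - x*z^2 + x
trace(a b^-1 a^2 b^-1) = trace(a^2 b^-1 a) * trace(b) - trace(a^2 b^-1 a b)  (eliminate b^-1) = x^3*y^2 - 2*x^2*y*z - x*y^2 + x*z^2 + y*z - x
trace(a b^-2 a b^-1 a) = trace(a b^-1 a^2 b^-1) * trace(b) - trace(a b^-1 a^2)  (eliminate b^-1) = x^3*y^3 - 2*x^2*y^2*z - x^3*y - x*y^3 + x*y*z^2 + x^2*z + y^2*z + x*y - z
trace(b^-1 a^2 b a) = trace(a^2 b a) * trace(b) - trace(a^2 b a b)  (eliminate b^-1) = x^2*y*z - x*y^2 - x*z^2 + x
trace(a b a b^-2 a) = trace(b^-1 a^2 b a) * trace(b) - trace(b^-1 a^2 b a b)  (eliminate b^-1) = x^2*y^2*z - x*y^3 - x*y*z^2 - x^2*z + 2*x*y + z
use: trace(a b a b a b) = trace(a b) * trace(a b a b) - trace(a^-1 b^-1)  (split on a) = z^3 - 3*z
apply: trace(a b a b a b^-1) = trace(a b a b a) * trace(b) - trace(a b a b a b)  (eliminate b^-1) = x*y*z^2 - y^2*z - z^3 - x*y + 3*z
use: trace(a b a b^-2 a b) = trace(a b a b a b^-1) * trace(b) - trace(a b a b a)  (eliminate b^-1) = x*y^2*z^2 - y^3*z - y*z^3 - x*y^2 - x*z^2 + 4*y*z + x
trace(a b^-2 a b^-1 a b) = trace(a b a b^-2 a) * trace(b) - trace(a b a b^-2 a b)  (eliminate b^-1) = x^2*y^3*z - x*y^4 - 2*x*y^2*z^2 - x^2*y*z + y^3*z + y*z^3 + 3*x*y^2 + x*z^2 - 3*y*z - x
trace(b^-1 a b^-2 a b^-1 a) = trace(a b^-2 a b^-1 a) * trace(b) - trace(a b^-2 a b^-1 a b)  (eliminate b^-1) = x^3*y^4 - 3*x^2*y^3*z - x^3*y^2 + 3*x*y^2*z^2 + 2*x^2*y*z - y*z^3 - 2*x*y^2 - x*z^2 + 2*y*z + x
apply: trace(b^-1 a b^-1 a b^-2 a b^-1) = trace(b^-1 a b^-2 a b^-1 a) * trace(b) - trace(b^-1 a b^-2 a b^-1 a b)  (eliminate b^-1) = x^3*y^5 - 3*x^2*y^4*z - 2*x^3*y^3 + 3*x*y^3*z^2 + 4*x^2*y^2*z - y^2*z^3 + x^3*y - x*y^3 - 2*x*y*z^2 - x^2*z + y^2*z + z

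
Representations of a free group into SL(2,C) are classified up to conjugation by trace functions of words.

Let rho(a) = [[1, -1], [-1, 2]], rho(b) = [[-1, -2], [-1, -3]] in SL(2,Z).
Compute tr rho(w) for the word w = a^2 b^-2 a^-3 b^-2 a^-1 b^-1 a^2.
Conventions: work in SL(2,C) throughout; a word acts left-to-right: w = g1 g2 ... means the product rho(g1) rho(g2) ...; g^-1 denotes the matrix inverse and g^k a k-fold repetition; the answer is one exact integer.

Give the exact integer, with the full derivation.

rho(a) = [[1, -1], [-1, 2]]
... * rho(a) = [[1, -1], [-1, 2]]  ->  [[2, -3], [-3, 5]]
... * rho(b^-1) = [[-3, 2], [1, -1]]  ->  [[-9, 7], [14, -11]]
... * rho(b^-1) = [[-3, 2], [1, -1]]  ->  [[34, -25], [-53, 39]]
... * rho(a^-1) = [[2, 1], [1, 1]]  ->  [[43, 9], [-67, -14]]
... * rho(a^-1) = [[2, 1], [1, 1]]  ->  [[95, 52], [-148, -81]]
... * rho(a^-1) = [[2, 1], [1, 1]]  ->  [[242, 147], [-377, -229]]
... * rho(b^-1) = [[-3, 2], [1, -1]]  ->  [[-579, 337], [902, -525]]
... * rho(b^-1) = [[-3, 2], [1, -1]]  ->  [[2074, -1495], [-3231, 2329]]
... * rho(a^-1) = [[2, 1], [1, 1]]  ->  [[2653, 579], [-4133, -902]]
... * rho(b^-1) = [[-3, 2], [1, -1]]  ->  [[-7380, 4727], [11497, -7364]]
... * rho(a) = [[1, -1], [-1, 2]]  ->  [[-12107, 16834], [18861, -26225]]
... * rho(a) = [[1, -1], [-1, 2]]  ->  [[-28941, 45775], [45086, -71311]]
tr = -28941 + -71311 = -100252

-100252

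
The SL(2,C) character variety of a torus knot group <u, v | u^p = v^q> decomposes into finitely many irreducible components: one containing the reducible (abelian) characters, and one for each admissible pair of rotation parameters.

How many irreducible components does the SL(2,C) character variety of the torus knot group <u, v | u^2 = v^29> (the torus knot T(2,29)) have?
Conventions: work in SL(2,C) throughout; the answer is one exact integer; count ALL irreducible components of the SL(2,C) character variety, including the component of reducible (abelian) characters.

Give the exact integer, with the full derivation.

15

Gamma = < u, v | u^2 = v^29 > (torus knot T(2,29)); the central element u^2 = v^29 acts as +I or -I in any irreducible SL(2,C) representation.
So on each irreducible component the traces are pinned: tr(u) = 2*cos(pi*alpha/2) with 1 <= alpha <= 1, tr(v) = 2*cos(pi*beta/29) with 1 <= beta <= 28.
The two central values (-1)^alpha I and (-1)^beta I must be the same matrix, so alpha and beta share a parity.
Enumerate parity-matched pairs: 1*14 odd-odd plus 0*14 even-even gives 14.
Total: 14 irreducible-character components + 1 reducible (abelian) component = 15.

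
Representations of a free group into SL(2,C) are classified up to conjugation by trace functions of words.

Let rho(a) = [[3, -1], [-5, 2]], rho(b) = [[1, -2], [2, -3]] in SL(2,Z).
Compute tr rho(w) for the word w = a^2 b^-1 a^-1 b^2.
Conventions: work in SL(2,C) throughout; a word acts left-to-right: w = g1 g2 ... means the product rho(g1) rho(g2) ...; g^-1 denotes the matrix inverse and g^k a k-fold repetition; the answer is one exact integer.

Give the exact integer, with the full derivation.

-995

rho(a) = [[3, -1], [-5, 2]]
... * rho(a) = [[3, -1], [-5, 2]]  ->  [[14, -5], [-25, 9]]
... * rho(b^-1) = [[-3, 2], [-2, 1]]  ->  [[-32, 23], [57, -41]]
... * rho(a^-1) = [[2, 1], [5, 3]]  ->  [[51, 37], [-91, -66]]
... * rho(b) = [[1, -2], [2, -3]]  ->  [[125, -213], [-223, 380]]
... * rho(b) = [[1, -2], [2, -3]]  ->  [[-301, 389], [537, -694]]
tr = -301 + -694 = -995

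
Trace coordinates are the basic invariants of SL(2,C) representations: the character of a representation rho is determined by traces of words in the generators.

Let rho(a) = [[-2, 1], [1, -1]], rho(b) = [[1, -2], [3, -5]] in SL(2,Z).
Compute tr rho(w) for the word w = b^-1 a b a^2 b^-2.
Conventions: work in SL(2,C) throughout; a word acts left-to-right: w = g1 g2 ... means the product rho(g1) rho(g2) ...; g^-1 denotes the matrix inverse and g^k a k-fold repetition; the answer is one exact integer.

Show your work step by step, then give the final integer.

-685

rho(b^-1) = [[-5, 2], [-3, 1]]
... * rho(a) = [[-2, 1], [1, -1]]  ->  [[12, -7], [7, -4]]
... * rho(b) = [[1, -2], [3, -5]]  ->  [[-9, 11], [-5, 6]]
... * rho(a) = [[-2, 1], [1, -1]]  ->  [[29, -20], [16, -11]]
... * rho(a) = [[-2, 1], [1, -1]]  ->  [[-78, 49], [-43, 27]]
... * rho(b^-1) = [[-5, 2], [-3, 1]]  ->  [[243, -107], [134, -59]]
... * rho(b^-1) = [[-5, 2], [-3, 1]]  ->  [[-894, 379], [-493, 209]]
tr = -894 + 209 = -685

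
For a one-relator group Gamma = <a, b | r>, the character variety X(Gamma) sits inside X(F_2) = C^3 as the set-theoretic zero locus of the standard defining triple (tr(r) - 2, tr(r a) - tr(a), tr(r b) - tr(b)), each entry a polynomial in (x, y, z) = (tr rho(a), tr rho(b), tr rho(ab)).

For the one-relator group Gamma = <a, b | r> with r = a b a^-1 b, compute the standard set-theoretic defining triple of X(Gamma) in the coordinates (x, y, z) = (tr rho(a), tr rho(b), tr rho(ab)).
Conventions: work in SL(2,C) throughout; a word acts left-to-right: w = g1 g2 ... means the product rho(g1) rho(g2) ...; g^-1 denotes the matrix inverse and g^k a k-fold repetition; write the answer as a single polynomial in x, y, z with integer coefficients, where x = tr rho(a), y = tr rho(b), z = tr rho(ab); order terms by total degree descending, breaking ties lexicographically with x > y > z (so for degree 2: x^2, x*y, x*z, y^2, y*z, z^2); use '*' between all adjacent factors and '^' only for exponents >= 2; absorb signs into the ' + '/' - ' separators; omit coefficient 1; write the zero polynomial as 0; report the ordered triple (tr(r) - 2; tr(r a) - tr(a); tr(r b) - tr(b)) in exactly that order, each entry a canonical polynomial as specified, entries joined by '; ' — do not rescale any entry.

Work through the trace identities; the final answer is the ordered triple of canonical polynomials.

x*y*z - x^2 - z^2; x^2*y*z - x^3 - x*y^2 - x*z^2 + y*z + 2*x; x*y^2*z - x^2*y - y*z^2

trace(b a b) = trace(b) * trace(a b) - trace(a)  (reduce the b square) = y*z - x
next, trace(b a b a) = trace(b a) * trace(b a) - trace(1)  (split on b) = z^2 - 2
trace(a b a^-1 b) = trace(b a b) * trace(a) - trace(b a b a)  (eliminate a^-1) = x*y*z - x^2 - z^2 + 2
next, trace(a^2 b) = trace(a) * trace(b a) - trace(b) = x*z - y
next, trace(a^2) = trace(a) * trace(a) - trace(1) = x^2 - 2
next, trace(b a^2 b) = trace(b) * trace(a^2 b) - trace(a^2) = x*y*z - x^2 - y^2 + 2
trace(b a^2 b a) = trace(a) * trace(b a b a) - trace(b a b) = x*z^2 - y*z - x
and trace(a b a^-1 b a) = trace(b a^2 b) * trace(a) - trace(b a^2 b a) = x^2*y*z - x^3 - x*y^2 - x*z^2 + y*z + 3*x
trace(b^2 a b) = trace(b) * trace(a b^2) - trace(a b)   [square of b] = y^2*z - x*y - z
trace(b^2 a b a) = trace(b) * trace(a b a b) - trace(a b a)   [square of b] = y*z^2 - x*z - y
trace(a b a^-1 b^2) = trace(b^2 a b) * trace(a) - trace(b^2 a b a)   [inverse elimination on a] = x*y^2*z - x^2*y - y*z^2 + y
assemble the triple (trace(r) - 2; trace(r a) - x; trace(r b) - y)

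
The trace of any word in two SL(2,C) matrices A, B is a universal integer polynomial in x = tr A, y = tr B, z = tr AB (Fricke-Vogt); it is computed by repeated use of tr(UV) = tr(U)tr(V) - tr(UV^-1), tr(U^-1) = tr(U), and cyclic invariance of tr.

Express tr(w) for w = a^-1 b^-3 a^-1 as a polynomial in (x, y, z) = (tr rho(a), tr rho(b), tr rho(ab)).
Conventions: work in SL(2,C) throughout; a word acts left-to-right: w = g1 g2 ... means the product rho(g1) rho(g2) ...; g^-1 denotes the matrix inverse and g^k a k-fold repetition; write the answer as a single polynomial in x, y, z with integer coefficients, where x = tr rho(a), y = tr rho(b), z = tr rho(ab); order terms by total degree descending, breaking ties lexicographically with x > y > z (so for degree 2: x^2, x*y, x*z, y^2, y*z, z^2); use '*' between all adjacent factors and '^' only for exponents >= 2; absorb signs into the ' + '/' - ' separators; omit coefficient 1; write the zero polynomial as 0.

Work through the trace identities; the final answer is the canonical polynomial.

trace(b^-1) = trace(b) = y
trace(b^-2) = trace(b^-1)*trace(b) - trace(1)   [inverse elimination on b] = y^2 - 2
reduce: trace(b^-3) = trace(b^-2)*trace(b) - trace(b^-1)   [inverse elimination on b] = y^3 - 3*y
reduce: trace(b^-1 a) = trace(a)*trace(b) - trace(a b)   [inverse elimination on b] = x*y - z
reduce: trace(b^-2 a) = trace(b^-1 a)*trace(b) - trace(b^-1 a b)   [inverse elimination on b] = x*y^2 - y*z - x
so trace(b^-3 a) = trace(b^-2 a)*trace(b) - trace(b^-2 a b)   [inverse elimination on b] = x*y^3 - y^2*z - 2*x*y + z
trace(b^-3 a^-1) = trace(b^-3)*trace(a) - trace(b^-3 a)   [inverse elimination on a] = y^2*z - x*y - z
so trace(a^-1 b^-3 a^-1) = trace(b^-3 a^-1)*trace(a) - trace(b^-3)   [inverse elimination on a] = x*y^2*z - x^2*y - y^3 - x*z + 3*y

x*y^2*z - x^2*y - y^3 - x*z + 3*y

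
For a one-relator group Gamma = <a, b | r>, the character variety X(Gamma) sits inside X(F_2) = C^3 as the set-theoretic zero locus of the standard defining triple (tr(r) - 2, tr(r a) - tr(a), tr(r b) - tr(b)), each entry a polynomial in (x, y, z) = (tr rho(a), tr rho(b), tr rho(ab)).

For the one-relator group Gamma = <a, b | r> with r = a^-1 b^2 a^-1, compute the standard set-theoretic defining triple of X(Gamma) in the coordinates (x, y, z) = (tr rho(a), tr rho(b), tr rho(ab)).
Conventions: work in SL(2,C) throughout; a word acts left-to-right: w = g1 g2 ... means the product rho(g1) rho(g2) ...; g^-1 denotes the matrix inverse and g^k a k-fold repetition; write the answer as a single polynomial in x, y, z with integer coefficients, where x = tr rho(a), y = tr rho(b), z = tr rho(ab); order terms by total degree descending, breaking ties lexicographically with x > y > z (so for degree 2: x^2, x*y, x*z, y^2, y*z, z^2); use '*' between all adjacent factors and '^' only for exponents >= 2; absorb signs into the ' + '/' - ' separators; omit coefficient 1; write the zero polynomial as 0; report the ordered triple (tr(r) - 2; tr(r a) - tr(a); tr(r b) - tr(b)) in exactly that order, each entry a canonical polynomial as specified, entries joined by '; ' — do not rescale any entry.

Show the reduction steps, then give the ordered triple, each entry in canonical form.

trace(b^2) = trace(b)*trace(b) - trace(1) = y^2 - 2
and trace(b^2 a) = trace(b)*trace(a b) - trace(a) = y*z - x
trace(a^-1 b^2) = trace(b^2)*trace(a) - trace(b^2 a) = x*y^2 - y*z - x
next, trace(a^-1 b^2 a^-1) = trace(a^-1 b^2)*trace(a) - trace(a^-1 b^2 a) = x^2*y^2 - x*y*z - x^2 - y^2 + 2
and trace(b^3) = trace(b)*trace(b^2) - trace(b)  (reduce the b square) = y^3 - 3*y
and trace(b^3 a) = trace(b)*trace(a b^2) - trace(a b)  (reduce the b square) = y^2*z - x*y - z
and trace(b^2 a^-1 b) = trace(b^3)*trace(a) - trace(b^3 a)  (eliminate a^-1) = x*y^3 - y^2*z - 2*x*y + z
trace(a b a b) = trace(a b)*trace(a b) - trace(1)  (split on a) = z^2 - 2
trace(a b a) = trace(a)*trace(b a) - trace(b)  (reduce the a square) = x*z - y
trace(b a b^2 a) = trace(b)*trace(a b a b) - trace(a b a)  (reduce the b square) = y*z^2 - x*z - y
and trace(b^2 a^-1 b a) = trace(b a b^2)*trace(a) - trace(b a b^2 a)  (eliminate a^-1) = x*y^2*z - x^2*y - y*z^2 + y
trace(a^-1 b^2 a^-1 b) = trace(b^2 a^-1 b)*trace(a) - trace(b^2 a^-1 b a)  (eliminate a^-1) = x^2*y^3 - 2*x*y^2*z - x^2*y + y*z^2 + x*z - y
assemble the triple (trace(r) - 2; trace(r a) - x; trace(r b) - y)

x^2*y^2 - x*y*z - x^2 - y^2; x*y^2 - y*z - 2*x; x^2*y^3 - 2*x*y^2*z - x^2*y + y*z^2 + x*z - 2*y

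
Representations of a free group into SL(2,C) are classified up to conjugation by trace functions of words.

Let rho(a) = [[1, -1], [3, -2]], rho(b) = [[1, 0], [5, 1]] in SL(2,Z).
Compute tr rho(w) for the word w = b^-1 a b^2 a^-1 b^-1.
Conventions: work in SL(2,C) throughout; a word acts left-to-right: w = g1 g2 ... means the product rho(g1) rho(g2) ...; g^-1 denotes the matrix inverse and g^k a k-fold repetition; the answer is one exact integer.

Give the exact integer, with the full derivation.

102

rho(b^-1) = [[1, 0], [-5, 1]]
... * rho(a) = [[1, -1], [3, -2]]  ->  [[1, -1], [-2, 3]]
... * rho(b) = [[1, 0], [5, 1]]  ->  [[-4, -1], [13, 3]]
... * rho(b) = [[1, 0], [5, 1]]  ->  [[-9, -1], [28, 3]]
... * rho(a^-1) = [[-2, 1], [-3, 1]]  ->  [[21, -10], [-65, 31]]
... * rho(b^-1) = [[1, 0], [-5, 1]]  ->  [[71, -10], [-220, 31]]
tr = 71 + 31 = 102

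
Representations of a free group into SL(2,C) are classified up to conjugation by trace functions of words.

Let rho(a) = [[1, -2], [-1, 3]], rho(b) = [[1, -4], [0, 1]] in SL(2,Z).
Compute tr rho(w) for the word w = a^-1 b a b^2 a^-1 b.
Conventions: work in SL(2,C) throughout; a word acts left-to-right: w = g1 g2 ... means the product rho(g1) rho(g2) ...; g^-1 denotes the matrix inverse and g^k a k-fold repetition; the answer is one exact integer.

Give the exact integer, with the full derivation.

rho(a^-1) = [[3, 2], [1, 1]]
... * rho(b) = [[1, -4], [0, 1]]  ->  [[3, -10], [1, -3]]
... * rho(a) = [[1, -2], [-1, 3]]  ->  [[13, -36], [4, -11]]
... * rho(b) = [[1, -4], [0, 1]]  ->  [[13, -88], [4, -27]]
... * rho(b) = [[1, -4], [0, 1]]  ->  [[13, -140], [4, -43]]
... * rho(a^-1) = [[3, 2], [1, 1]]  ->  [[-101, -114], [-31, -35]]
... * rho(b) = [[1, -4], [0, 1]]  ->  [[-101, 290], [-31, 89]]
tr = -101 + 89 = -12

-12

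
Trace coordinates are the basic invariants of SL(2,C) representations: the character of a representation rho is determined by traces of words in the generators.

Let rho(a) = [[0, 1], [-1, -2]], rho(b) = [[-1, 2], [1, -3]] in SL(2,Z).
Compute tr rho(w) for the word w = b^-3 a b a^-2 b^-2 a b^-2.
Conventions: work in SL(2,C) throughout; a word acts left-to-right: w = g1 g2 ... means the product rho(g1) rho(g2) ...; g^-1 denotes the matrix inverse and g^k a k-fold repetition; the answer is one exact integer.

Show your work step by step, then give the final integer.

rho(b^-1) = [[-3, -2], [-1, -1]]
... * rho(b^-1) = [[-3, -2], [-1, -1]]  ->  [[11, 8], [4, 3]]
... * rho(b^-1) = [[-3, -2], [-1, -1]]  ->  [[-41, -30], [-15, -11]]
... * rho(a) = [[0, 1], [-1, -2]]  ->  [[30, 19], [11, 7]]
... * rho(b) = [[-1, 2], [1, -3]]  ->  [[-11, 3], [-4, 1]]
... * rho(a^-1) = [[-2, -1], [1, 0]]  ->  [[25, 11], [9, 4]]
... * rho(a^-1) = [[-2, -1], [1, 0]]  ->  [[-39, -25], [-14, -9]]
... * rho(b^-1) = [[-3, -2], [-1, -1]]  ->  [[142, 103], [51, 37]]
... * rho(b^-1) = [[-3, -2], [-1, -1]]  ->  [[-529, -387], [-190, -139]]
... * rho(a) = [[0, 1], [-1, -2]]  ->  [[387, 245], [139, 88]]
... * rho(b^-1) = [[-3, -2], [-1, -1]]  ->  [[-1406, -1019], [-505, -366]]
... * rho(b^-1) = [[-3, -2], [-1, -1]]  ->  [[5237, 3831], [1881, 1376]]
tr = 5237 + 1376 = 6613

6613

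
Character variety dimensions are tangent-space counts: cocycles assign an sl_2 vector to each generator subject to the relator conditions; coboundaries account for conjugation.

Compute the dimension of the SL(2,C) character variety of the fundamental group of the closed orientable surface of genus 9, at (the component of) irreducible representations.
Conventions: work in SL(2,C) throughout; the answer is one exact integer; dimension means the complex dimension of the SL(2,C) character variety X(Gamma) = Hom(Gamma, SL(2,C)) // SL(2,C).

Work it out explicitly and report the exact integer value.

48

The genus-9 surface group: 2g = 18 generators, one relator prod [a_i, b_i].
Before the relator condition, cocycle space has dim 3*18 = 54.
At an irreducible rho, H^2 = coker(d_2) vanishes (Poincare duality: H^2 is dual to H^0 = invariants = 0), so d_2 is surjective onto sl_2 and dim Z^1 = 54 - 3 = 51.
As always at irreducible rho, dim B^1 = 3.
dim H^1 = 51 - 3 = 48 = dim X.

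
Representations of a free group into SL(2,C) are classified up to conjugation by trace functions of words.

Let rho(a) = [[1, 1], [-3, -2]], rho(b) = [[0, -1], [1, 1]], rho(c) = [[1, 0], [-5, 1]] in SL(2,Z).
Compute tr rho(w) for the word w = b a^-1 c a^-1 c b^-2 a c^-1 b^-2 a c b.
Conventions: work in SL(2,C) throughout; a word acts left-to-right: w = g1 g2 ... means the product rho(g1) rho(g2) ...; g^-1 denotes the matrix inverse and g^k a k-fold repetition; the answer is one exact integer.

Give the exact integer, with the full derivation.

rho(b) = [[0, -1], [1, 1]]
... * rho(a^-1) = [[-2, -1], [3, 1]]  ->  [[-3, -1], [1, 0]]
... * rho(c) = [[1, 0], [-5, 1]]  ->  [[2, -1], [1, 0]]
... * rho(a^-1) = [[-2, -1], [3, 1]]  ->  [[-7, -3], [-2, -1]]
... * rho(c) = [[1, 0], [-5, 1]]  ->  [[8, -3], [3, -1]]
... * rho(b^-1) = [[1, 1], [-1, 0]]  ->  [[11, 8], [4, 3]]
... * rho(b^-1) = [[1, 1], [-1, 0]]  ->  [[3, 11], [1, 4]]
... * rho(a) = [[1, 1], [-3, -2]]  ->  [[-30, -19], [-11, -7]]
... * rho(c^-1) = [[1, 0], [5, 1]]  ->  [[-125, -19], [-46, -7]]
... * rho(b^-1) = [[1, 1], [-1, 0]]  ->  [[-106, -125], [-39, -46]]
... * rho(b^-1) = [[1, 1], [-1, 0]]  ->  [[19, -106], [7, -39]]
... * rho(a) = [[1, 1], [-3, -2]]  ->  [[337, 231], [124, 85]]
... * rho(c) = [[1, 0], [-5, 1]]  ->  [[-818, 231], [-301, 85]]
... * rho(b) = [[0, -1], [1, 1]]  ->  [[231, 1049], [85, 386]]
tr = 231 + 386 = 617

617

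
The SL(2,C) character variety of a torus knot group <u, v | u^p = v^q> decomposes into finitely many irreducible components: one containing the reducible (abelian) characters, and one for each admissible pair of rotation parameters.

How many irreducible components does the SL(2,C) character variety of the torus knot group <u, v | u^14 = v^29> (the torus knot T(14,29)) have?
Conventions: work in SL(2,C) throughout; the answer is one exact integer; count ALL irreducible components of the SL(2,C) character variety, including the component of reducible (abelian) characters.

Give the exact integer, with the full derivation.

183

For T(14,29): irreducibility forces the central element u^14 = v^29 to one of +I, -I.
This locks tr(u) to 2*cos(pi*alpha/14), alpha in 1..13, and tr(v) to 2*cos(pi*beta/29), beta in 1..28, on each component of irreducible characters.
u^14 = (-1)^alpha I and v^29 = (-1)^beta I must agree, so alpha and beta have equal parity.
Counting: 7 odd alphas x 14 odd betas + 6 even alphas x 14 even betas = 98 + 84 = 182.
Total: 182 irreducible-character components + 1 reducible (abelian) component = 183.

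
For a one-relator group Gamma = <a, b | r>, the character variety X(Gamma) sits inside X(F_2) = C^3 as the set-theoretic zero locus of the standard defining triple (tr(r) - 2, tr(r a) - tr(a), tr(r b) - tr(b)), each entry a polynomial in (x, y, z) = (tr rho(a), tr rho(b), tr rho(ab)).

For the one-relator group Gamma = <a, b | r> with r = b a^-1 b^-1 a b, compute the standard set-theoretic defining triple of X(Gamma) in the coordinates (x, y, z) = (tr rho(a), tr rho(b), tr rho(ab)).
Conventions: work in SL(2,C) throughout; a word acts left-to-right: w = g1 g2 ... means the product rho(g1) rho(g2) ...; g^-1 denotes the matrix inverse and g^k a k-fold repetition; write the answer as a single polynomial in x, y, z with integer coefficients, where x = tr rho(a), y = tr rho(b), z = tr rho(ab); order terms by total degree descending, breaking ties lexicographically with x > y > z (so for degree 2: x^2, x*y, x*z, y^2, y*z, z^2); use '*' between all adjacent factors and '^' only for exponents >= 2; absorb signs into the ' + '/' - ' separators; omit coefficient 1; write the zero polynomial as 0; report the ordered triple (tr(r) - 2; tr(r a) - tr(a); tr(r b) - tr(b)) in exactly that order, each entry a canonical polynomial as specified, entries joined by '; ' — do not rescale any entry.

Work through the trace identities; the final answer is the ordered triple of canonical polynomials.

next, trace(b^2) = trace(b)*trace(b) - trace(1)   [square of b] = y^2 - 2
trace(a b^2) = trace(b)*trace(a b) - trace(a)   [square of b] = y*z - x
and trace(b a b^2) = trace(b)*trace(a b^2) - trace(a b)   [square of b] = y^2*z - x*y - z
next, trace(a b a b) = trace(a b)*trace(a b) - trace(1)   [split at a repeated a] = z^2 - 2
trace(a b a) = trace(a)*trace(b a) - trace(b)   [square of a] = x*z - y
trace(b a b^2 a) = trace(b)*trace(a b a b) - trace(a b a)   [square of b] = y*z^2 - x*z - y
trace(a b^2 a^-1 b) = trace(b a b^2)*trace(a) - trace(b a b^2 a)   [inverse elimination on a] = x*y^2*z - x^2*y - y*z^2 + y
next, trace(b a^-1 b^-1 a b) = trace(a b^2 a^-1)*trace(b) - trace(a b^2 a^-1 b)   [inverse elimination on b] = -x*y^2*z + x^2*y + y^3 + y*z^2 - 3*y
trace(b a b a b a) = trace(b a b a)*trace(b a) - trace(a b)   [split at repeated b] = z^3 - 3*z
trace(a b a b a^-1 b) = trace(b a b a b)*trace(a) - trace(b a b a b a) = x*y*z^2 - x^2*z - z^3 - x*y + 3*z
and trace(b a^-1 b^-1 a b a) = trace(a b a b a^-1)*trace(b) - trace(a b a b a^-1 b) = -x*y*z^2 + x^2*z + y^2*z + z^3 - 3*z
next, trace(b^3) = trace(b)*trace(b^2) - trace(b) = y^3 - 3*y
and trace(a b^3 a) = trace(a)*trace(b^3 a) - trace(b^3) = x*y^2*z - x^2*y - y^3 - x*z + 3*y
trace(a b^3 a b) = trace(b)*trace(b a b a b) - trace(b a b a) = y^2*z^2 - x*y*z - y^2 - z^2 + 2
next, trace(b^-1 a b^3 a) = trace(a b^3 a)*trace(b) - trace(a b^3 a b) = x*y^3*z - x^2*y^2 - y^4 - y^2*z^2 + 4*y^2 + z^2 - 2
next, trace(b a^-1 b^-1 a b^2) = trace(b^-1 a b^3)*trace(a) - trace(b^-1 a b^3 a) = -x*y^3*z + x^2*y^2 + y^4 + y^2*z^2 + x*y*z - x^2 - 4*y^2 - z^2 + 2
assemble the triple (trace(r) - 2; trace(r a) - x; trace(r b) - y)

-x*y^2*z + x^2*y + y^3 + y*z^2 - 3*y - 2; -x*y*z^2 + x^2*z + y^2*z + z^3 - x - 3*z; -x*y^3*z + x^2*y^2 + y^4 + y^2*z^2 + x*y*z - x^2 - 4*y^2 - z^2 - y + 2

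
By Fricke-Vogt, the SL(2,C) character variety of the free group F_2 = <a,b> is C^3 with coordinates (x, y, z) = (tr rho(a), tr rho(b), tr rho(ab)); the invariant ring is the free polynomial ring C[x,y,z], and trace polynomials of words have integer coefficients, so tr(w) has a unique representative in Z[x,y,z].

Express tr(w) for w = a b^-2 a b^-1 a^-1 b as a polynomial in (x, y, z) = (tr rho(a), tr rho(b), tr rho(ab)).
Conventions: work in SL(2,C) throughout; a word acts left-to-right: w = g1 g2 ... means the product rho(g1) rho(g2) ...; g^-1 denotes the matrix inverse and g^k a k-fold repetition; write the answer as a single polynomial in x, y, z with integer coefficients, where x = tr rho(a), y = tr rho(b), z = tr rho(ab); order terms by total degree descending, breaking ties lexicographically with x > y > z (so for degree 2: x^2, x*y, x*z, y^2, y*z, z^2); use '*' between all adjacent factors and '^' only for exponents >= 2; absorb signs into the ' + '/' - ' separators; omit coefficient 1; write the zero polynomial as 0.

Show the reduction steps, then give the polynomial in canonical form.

-x^2*y^3*z + x^3*y^2 + x*y^4 + 2*x*y^2*z^2 - y^3*z - y*z^3 - x^3 - 4*x*y^2 - x*z^2 + 3*y*z + 3*x

use: trace(a^2) = trace(a) trace(a) - trace(1) = x^2 - 2
use: trace(a^2 b) = trace(a) trace(b a) - trace(b) = x*z - y
apply: trace(a^2 b^-1) = trace(a^2) trace(b) - trace(a^2 b) = x^2*y - x*z - y
trace(a b^-2 a) = trace(a^2 b^-1) trace(b) - trace(a^2) = x^2*y^2 - x*y*z - x^2 - y^2 + 2
apply: trace(a^2 b a) = trace(a) trace(b a^2) - trace(b a) = x^2*z - x*y - z
use: trace(b a b a) = trace(a b) trace(a b) - trace(1) = z^2 - 2
use: trace(b a b) = trace(b) trace(a b) - trace(a) = y*z - x
apply: trace(a^2 b a b) = trace(a) trace(b a b a) - trace(b a b) = x*z^2 - y*z - x
apply: trace(a^2 b a b^-1) = trace(a^2 b a) trace(b) - trace(a^2 b a b) = x^2*y*z - x*y^2 - x*z^2 + x
trace(a b a b^-2 a) = trace(a^2 b a b^-1) trace(b) - trace(a^2 b a) = x^2*y^2*z - x*y^3 - x*y*z^2 - x^2*z + 2*x*y + z
use: trace(a b a b a b) = trace(a b a b) trace(a b) - trace(b a) = z^3 - 3*z
use: trace(a b a b a b^-1) = trace(a b a b a) trace(b) - trace(a b a b a b) = x*y*z^2 - y^2*z - z^3 - x*y + 3*z
apply: trace(a b a b^-2 a b) = trace(a b a b a b^-1) trace(b) - trace(a b a b a) = x*y^2*z^2 - y^3*z - y*z^3 - x*y^2 - x*z^2 + 4*y*z + x
apply: trace(b a b^-2 a b^-1 a) = trace(a b a b^-2 a) trace(b) - trace(a b a b^-2 a b) = x^2*y^3*z - x*y^4 - 2*x*y^2*z^2 - x^2*y*z + y^3*z + y*z^3 + 3*x*y^2 + x*z^2 - 3*y*z - x
apply: trace(a b^-2 a b^-1 a^-1 b) = trace(b a b^-2 a b^-1) trace(a) - trace(b a b^-2 a b^-1 a) = -x^2*y^3*z + x^3*y^2 + x*y^4 + 2*x*y^2*z^2 - y^3*z - y*z^3 - x^3 - 4*x*y^2 - x*z^2 + 3*y*z + 3*x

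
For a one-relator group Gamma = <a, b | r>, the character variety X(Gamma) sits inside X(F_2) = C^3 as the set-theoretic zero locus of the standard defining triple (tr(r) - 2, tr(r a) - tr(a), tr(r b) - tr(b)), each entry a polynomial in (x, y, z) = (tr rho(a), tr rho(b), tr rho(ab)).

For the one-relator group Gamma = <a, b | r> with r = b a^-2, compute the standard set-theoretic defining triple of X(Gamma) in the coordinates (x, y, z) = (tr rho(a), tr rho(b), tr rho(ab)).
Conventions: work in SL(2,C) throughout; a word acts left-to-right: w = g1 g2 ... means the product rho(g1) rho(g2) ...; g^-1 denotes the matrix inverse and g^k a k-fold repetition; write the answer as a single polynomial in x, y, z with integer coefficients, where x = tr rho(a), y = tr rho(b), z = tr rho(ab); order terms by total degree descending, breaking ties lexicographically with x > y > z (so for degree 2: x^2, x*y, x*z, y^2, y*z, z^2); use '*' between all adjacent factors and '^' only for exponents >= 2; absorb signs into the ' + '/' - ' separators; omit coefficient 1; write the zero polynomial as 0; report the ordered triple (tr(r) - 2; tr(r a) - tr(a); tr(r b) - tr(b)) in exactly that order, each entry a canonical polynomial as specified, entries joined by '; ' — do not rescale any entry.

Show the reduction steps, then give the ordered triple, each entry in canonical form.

x^2*y - x*z - y - 2; x*y - x - z; x^2*y^2 - x*y*z - x^2 - y^2 - y + 2

use: tr(a^-1 b) = tr(b)*tr(a) - tr(b a) = x*y - z
apply: tr(b a^-2) = tr(a^-1 b)*tr(a) - tr(a^-1 b a) = x^2*y - x*z - y
tr(b^2) = tr(b)*tr(b) - tr(1)  (reduce the b square) = y^2 - 2
apply: tr(b^2 a) = tr(b)*tr(a b) - tr(a)  (reduce the b square) = y*z - x
use: tr(b^2 a^-1) = tr(b^2)*tr(a) - tr(b^2 a)  (eliminate a^-1) = x*y^2 - y*z - x
tr(b a^-2 b) = tr(b^2 a^-1)*tr(a) - tr(b^2)  (eliminate a^-1) = x^2*y^2 - x*y*z - x^2 - y^2 + 2
assemble the triple (tr(r) - 2; tr(r a) - x; tr(r b) - y)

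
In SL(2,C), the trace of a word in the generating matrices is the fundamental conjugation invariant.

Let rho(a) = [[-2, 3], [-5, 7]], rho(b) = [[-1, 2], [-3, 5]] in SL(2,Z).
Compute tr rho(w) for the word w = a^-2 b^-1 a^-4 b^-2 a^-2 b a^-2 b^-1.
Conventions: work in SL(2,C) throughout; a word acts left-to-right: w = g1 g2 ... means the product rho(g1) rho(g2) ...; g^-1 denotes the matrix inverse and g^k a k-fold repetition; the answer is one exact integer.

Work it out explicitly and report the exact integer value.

rho(a^-1) = [[7, -3], [5, -2]]
... * rho(a^-1) = [[7, -3], [5, -2]]  ->  [[34, -15], [25, -11]]
... * rho(b^-1) = [[5, -2], [3, -1]]  ->  [[125, -53], [92, -39]]
... * rho(a^-1) = [[7, -3], [5, -2]]  ->  [[610, -269], [449, -198]]
... * rho(a^-1) = [[7, -3], [5, -2]]  ->  [[2925, -1292], [2153, -951]]
... * rho(a^-1) = [[7, -3], [5, -2]]  ->  [[14015, -6191], [10316, -4557]]
... * rho(a^-1) = [[7, -3], [5, -2]]  ->  [[67150, -29663], [49427, -21834]]
... * rho(b^-1) = [[5, -2], [3, -1]]  ->  [[246761, -104637], [181633, -77020]]
... * rho(b^-1) = [[5, -2], [3, -1]]  ->  [[919894, -388885], [677105, -286246]]
... * rho(a^-1) = [[7, -3], [5, -2]]  ->  [[4494833, -1981912], [3308505, -1458823]]
... * rho(a^-1) = [[7, -3], [5, -2]]  ->  [[21554271, -9520675], [15865420, -7007869]]
... * rho(b) = [[-1, 2], [-3, 5]]  ->  [[7007754, -4494833], [5158187, -3308505]]
... * rho(a^-1) = [[7, -3], [5, -2]]  ->  [[26580113, -12033596], [19564784, -8857551]]
... * rho(a^-1) = [[7, -3], [5, -2]]  ->  [[125892811, -55673147], [92665733, -40979250]]
... * rho(b^-1) = [[5, -2], [3, -1]]  ->  [[462444614, -196112475], [340390915, -144352216]]
tr = 462444614 + -144352216 = 318092398

318092398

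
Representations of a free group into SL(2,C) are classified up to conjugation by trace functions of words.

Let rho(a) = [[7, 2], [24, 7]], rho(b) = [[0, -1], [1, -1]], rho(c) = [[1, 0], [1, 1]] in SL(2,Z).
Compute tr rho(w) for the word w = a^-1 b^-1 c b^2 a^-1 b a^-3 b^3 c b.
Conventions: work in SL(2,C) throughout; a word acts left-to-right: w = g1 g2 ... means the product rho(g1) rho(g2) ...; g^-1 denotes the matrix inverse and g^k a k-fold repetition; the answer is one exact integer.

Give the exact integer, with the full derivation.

rho(a^-1) = [[7, -2], [-24, 7]]
... * rho(b^-1) = [[-1, 1], [-1, 0]]  ->  [[-5, 7], [17, -24]]
... * rho(c) = [[1, 0], [1, 1]]  ->  [[2, 7], [-7, -24]]
... * rho(b) = [[0, -1], [1, -1]]  ->  [[7, -9], [-24, 31]]
... * rho(b) = [[0, -1], [1, -1]]  ->  [[-9, 2], [31, -7]]
... * rho(a^-1) = [[7, -2], [-24, 7]]  ->  [[-111, 32], [385, -111]]
... * rho(b) = [[0, -1], [1, -1]]  ->  [[32, 79], [-111, -274]]
... * rho(a^-1) = [[7, -2], [-24, 7]]  ->  [[-1672, 489], [5799, -1696]]
... * rho(a^-1) = [[7, -2], [-24, 7]]  ->  [[-23440, 6767], [81297, -23470]]
... * rho(a^-1) = [[7, -2], [-24, 7]]  ->  [[-326488, 94249], [1132359, -326884]]
... * rho(b) = [[0, -1], [1, -1]]  ->  [[94249, 232239], [-326884, -805475]]
... * rho(b) = [[0, -1], [1, -1]]  ->  [[232239, -326488], [-805475, 1132359]]
... * rho(b) = [[0, -1], [1, -1]]  ->  [[-326488, 94249], [1132359, -326884]]
... * rho(c) = [[1, 0], [1, 1]]  ->  [[-232239, 94249], [805475, -326884]]
... * rho(b) = [[0, -1], [1, -1]]  ->  [[94249, 137990], [-326884, -478591]]
tr = 94249 + -478591 = -384342

-384342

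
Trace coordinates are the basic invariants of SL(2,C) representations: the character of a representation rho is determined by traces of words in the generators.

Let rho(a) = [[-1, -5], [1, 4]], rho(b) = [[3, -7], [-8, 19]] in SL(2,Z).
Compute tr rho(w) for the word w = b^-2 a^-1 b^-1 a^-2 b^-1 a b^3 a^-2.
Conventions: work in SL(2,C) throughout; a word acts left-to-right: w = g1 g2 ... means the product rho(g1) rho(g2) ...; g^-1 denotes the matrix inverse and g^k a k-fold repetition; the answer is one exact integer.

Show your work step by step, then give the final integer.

4723426809344

rho(b^-1) = [[19, 7], [8, 3]]
... * rho(b^-1) = [[19, 7], [8, 3]]  ->  [[417, 154], [176, 65]]
... * rho(a^-1) = [[4, 5], [-1, -1]]  ->  [[1514, 1931], [639, 815]]
... * rho(b^-1) = [[19, 7], [8, 3]]  ->  [[44214, 16391], [18661, 6918]]
... * rho(a^-1) = [[4, 5], [-1, -1]]  ->  [[160465, 204679], [67726, 86387]]
... * rho(a^-1) = [[4, 5], [-1, -1]]  ->  [[437181, 597646], [184517, 252243]]
... * rho(b^-1) = [[19, 7], [8, 3]]  ->  [[13087607, 4853205], [5523767, 2048348]]
... * rho(a) = [[-1, -5], [1, 4]]  ->  [[-8234402, -46025215], [-3475419, -19425443]]
... * rho(b) = [[3, -7], [-8, 19]]  ->  [[343498514, -816838271], [144977287, -344755484]]
... * rho(b) = [[3, -7], [-8, 19]]  ->  [[7565201710, -17924416747], [3192975733, -7565195205]]
... * rho(b) = [[3, -7], [-8, 19]]  ->  [[166090939106, -393520330163], [70100488839, -166089539026]]
... * rho(a^-1) = [[4, 5], [-1, -1]]  ->  [[1057884086587, 1223975025693], [446491494382, 516591983221]]
... * rho(a^-1) = [[4, 5], [-1, -1]]  ->  [[3007561320655, 4065445407242], [1269373994307, 1715865488689]]
tr = 3007561320655 + 1715865488689 = 4723426809344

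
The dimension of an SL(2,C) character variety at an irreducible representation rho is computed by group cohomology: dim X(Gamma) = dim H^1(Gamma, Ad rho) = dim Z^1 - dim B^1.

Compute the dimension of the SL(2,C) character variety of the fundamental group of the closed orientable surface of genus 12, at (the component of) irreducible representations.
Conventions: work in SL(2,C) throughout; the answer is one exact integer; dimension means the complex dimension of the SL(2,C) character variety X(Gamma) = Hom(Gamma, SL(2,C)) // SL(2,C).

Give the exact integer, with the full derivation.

66

pi_1 of the closed genus-12 surface has 24 generators bound by the single product-of-commutators relator.
A cocycle assigns one sl_2 vector per generator subject to the relator condition d_2(z) = 0: dim of the unconstrained space is 3*2g = 72.
At an irreducible rho, H^2 = coker(d_2) vanishes (Poincare duality: H^2 is dual to H^0 = invariants = 0), so d_2 is surjective onto sl_2 and dim Z^1 = 72 - 3 = 69.
Coboundaries contribute dim B^1 = 3 (injective at irreducible rho).
Hence dim X = 69 - 3 = 66.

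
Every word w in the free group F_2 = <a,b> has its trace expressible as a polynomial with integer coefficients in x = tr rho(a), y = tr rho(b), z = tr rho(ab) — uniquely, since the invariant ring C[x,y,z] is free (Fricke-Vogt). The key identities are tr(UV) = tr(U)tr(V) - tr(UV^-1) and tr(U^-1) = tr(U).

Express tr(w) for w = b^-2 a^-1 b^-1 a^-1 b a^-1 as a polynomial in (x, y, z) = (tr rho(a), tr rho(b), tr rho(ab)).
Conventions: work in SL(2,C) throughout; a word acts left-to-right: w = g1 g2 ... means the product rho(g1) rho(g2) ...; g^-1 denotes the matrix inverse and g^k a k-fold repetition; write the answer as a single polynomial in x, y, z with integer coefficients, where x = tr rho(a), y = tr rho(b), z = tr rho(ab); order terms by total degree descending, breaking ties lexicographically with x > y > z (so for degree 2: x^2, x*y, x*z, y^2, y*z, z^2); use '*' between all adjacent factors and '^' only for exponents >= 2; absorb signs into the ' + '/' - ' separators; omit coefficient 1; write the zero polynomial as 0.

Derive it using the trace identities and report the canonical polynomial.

use: trace(a^-1) = trace(a) = x
trace(a b a) = trace(a)*trace(b a) - trace(b)   [square of a] = x*z - y
apply: trace(a b a b) = trace(a b)*trace(a b) - trace(1)   [split at a repeated a] = z^2 - 2
use: trace(b a b^-1 a) = trace(a b a)*trace(b) - trace(a b a b)   [inverse elimination on b] = x*y*z - y^2 - z^2 + 2
apply: trace(b^-1 a^-1 b a) = trace(b a b^-1)*trace(a) - trace(b a b^-1 a)   [inverse elimination on a] = -x*y*z + x^2 + y^2 + z^2 - 2
trace(b^-1 a^-1 b a^-1) = trace(b^-1 a^-1 b)*trace(a) - trace(b^-1 a^-1 b a)   [inverse elimination on a] = x*y*z - y^2 - z^2 + 2
trace(b a^-1) = trace(b)*trace(a) - trace(b a)   [inverse elimination on a] = x*y - z
use: trace(a^-1 b a^-1) = trace(b a^-1)*trace(a) - trace(b)   [inverse elimination on a] = x^2*y - x*z - y
trace(a^-1 b a^-1 b^-2) = trace(b^-1 a^-1 b a^-1)*trace(b) - trace(b^-1 a^-1 b a^-1 b)   [inverse elimination on b] = x*y^2*z - x^2*y - y^3 - y*z^2 + x*z + 3*y
trace(b^-1 a^-1 b a^-1 b^-2) = trace(a^-1 b a^-1 b^-2)*trace(b) - trace(a^-1 b a^-1 b^-1)   [inverse elimination on b] = x*y^3*z - x^2*y^2 - y^4 - y^2*z^2 + 4*y^2 + z^2 - 2
trace(a^2) = trace(a)*trace(a) - trace(1)   [square of a] = x^2 - 2
apply: trace(b a^2 b) = trace(b)*trace(a^2 b) - trace(a^2)   [square of b] = x*y*z - x^2 - y^2 + 2
trace(b a b) = trace(b)*trace(a b) - trace(a)   [square of b] = y*z - x
trace(b a^2 b a) = trace(a)*trace(b a b a) - trace(b a b)   [square of a] = x*z^2 - y*z - x
trace(a b a^-1 b a) = trace(b a^2 b)*trace(a) - trace(b a^2 b a)   [inverse elimination on a] = x^2*y*z - x^3 - x*y^2 - x*z^2 + y*z + 3*x
trace(b a b a b) = trace(b)*trace(a b a b) - trace(a b a)   [square of b] = y*z^2 - x*z - y
trace(b a b a b a) = trace(a b a b)*trace(a b) - trace(b a)   [split at a repeated a] = z^3 - 3*z
trace(a b a^-1 b a b) = trace(b a b a b)*trace(a) - trace(b a b a b a)   [inverse elimination on a] = x*y*z^2 - x^2*z - z^3 - x*y + 3*z
use: trace(b a^-1 b a b^-1 a) = trace(a b a^-1 b a)*trace(b) - trace(a b a^-1 b a b)   [inverse elimination on b] = x^2*y^2*z - x^3*y - x*y^3 - 2*x*y*z^2 + x^2*z + y^2*z + z^3 + 4*x*y - 3*z
apply: trace(a b^-1 a^-1 b a^-1 b) = trace(b a^-1 b a b^-1)*trace(a) - trace(b a^-1 b a b^-1 a)   [inverse elimination on a] = -x^2*y^2*z + x^3*y + x*y^3 + 2*x*y*z^2 - x^2*z - y^2*z - z^3 - 3*x*y + 3*z
apply: trace(b^-1 a b^-1 a^-1 b a^-1) = trace(a b^-1 a^-1 b a^-1)*trace(b) - trace(a b^-1 a^-1 b a^-1 b)   [inverse elimination on b] = x^2*y^2*z - x^3*y - x*y^3 - 2*x*y*z^2 + x^2*z + y^2*z + z^3 + 4*x*y - 3*z
trace(b^-1 a^-1 b a^-1 b^-2 a) = trace(b^-1 a b^-1 a^-1 b a^-1)*trace(b) - trace(b^-1 a b^-1 a^-1 b a^-1 b)   [inverse elimination on b] = x^2*y^3*z - x^3*y^2 - x*y^4 - 2*x*y^2*z^2 + x^2*y*z + y^3*z + y*z^3 + 4*x*y^2 - 3*y*z - x
apply: trace(b^-2 a^-1 b^-1 a^-1 b a^-1) = trace(b^-1 a^-1 b a^-1 b^-2)*trace(a) - trace(b^-1 a^-1 b a^-1 b^-2 a)   [inverse elimination on a] = x*y^2*z^2 - x^2*y*z - y^3*z - y*z^3 + x*z^2 + 3*y*z - x

x*y^2*z^2 - x^2*y*z - y^3*z - y*z^3 + x*z^2 + 3*y*z - x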